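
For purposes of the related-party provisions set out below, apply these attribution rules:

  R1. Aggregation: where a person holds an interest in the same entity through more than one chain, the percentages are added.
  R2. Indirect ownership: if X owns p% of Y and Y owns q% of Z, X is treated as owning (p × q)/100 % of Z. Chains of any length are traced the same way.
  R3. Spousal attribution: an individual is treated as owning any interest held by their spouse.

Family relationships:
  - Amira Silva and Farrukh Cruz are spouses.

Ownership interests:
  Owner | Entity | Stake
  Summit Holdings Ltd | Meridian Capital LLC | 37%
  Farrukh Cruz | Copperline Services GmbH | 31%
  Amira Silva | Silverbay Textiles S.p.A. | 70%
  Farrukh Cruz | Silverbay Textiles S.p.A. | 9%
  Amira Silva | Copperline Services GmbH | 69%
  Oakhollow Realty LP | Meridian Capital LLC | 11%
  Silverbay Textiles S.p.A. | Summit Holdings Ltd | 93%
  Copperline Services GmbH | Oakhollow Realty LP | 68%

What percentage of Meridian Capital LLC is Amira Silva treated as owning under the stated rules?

By spousal attribution (R3), Amira Silva is treated as also owning Farrukh Cruz's interest in Copperline Services GmbH, giving 69% + 31% = 100%.
By spousal attribution (R3), Amira Silva is treated as also owning Farrukh Cruz's interest in Silverbay Textiles S.p.A, giving 70% + 9% = 79%.
Chain via Copperline Services GmbH → Oakhollow Realty LP (R2): 100% × 68% × 11% = 7.48% of Meridian Capital LLC.
Chain via Silverbay Textiles S.p.A. → Summit Holdings Ltd (R2): 79% × 93% × 37% = 27.1839% of Meridian Capital LLC.
Aggregating (R1): 7.48% + 27.1839% = 34.6639%.

34.6639%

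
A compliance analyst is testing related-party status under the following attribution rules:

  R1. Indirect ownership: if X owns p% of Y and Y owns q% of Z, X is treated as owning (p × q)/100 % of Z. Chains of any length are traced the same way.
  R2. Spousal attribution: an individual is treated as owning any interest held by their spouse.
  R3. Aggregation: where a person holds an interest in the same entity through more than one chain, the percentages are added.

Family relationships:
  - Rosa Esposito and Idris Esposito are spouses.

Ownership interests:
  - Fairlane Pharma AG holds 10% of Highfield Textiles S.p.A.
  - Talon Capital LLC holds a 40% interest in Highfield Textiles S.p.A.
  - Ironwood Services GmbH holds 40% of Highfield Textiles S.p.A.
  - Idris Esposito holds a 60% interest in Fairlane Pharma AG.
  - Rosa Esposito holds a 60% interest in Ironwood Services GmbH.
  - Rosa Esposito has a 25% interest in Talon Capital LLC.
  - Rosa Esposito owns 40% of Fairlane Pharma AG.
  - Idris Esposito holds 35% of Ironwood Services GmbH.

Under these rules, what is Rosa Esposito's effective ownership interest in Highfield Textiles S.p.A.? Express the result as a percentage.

By spousal attribution (R2), Rosa Esposito is treated as also owning Idris Esposito's interest in Fairlane Pharma AG, giving 40% + 60% = 100%.
By spousal attribution (R2), Rosa Esposito is treated as also owning Idris Esposito's interest in Ironwood Services GmbH, giving 60% + 35% = 95%.
Chain via Talon Capital LLC (R1): 25% × 40% = 10% of Highfield Textiles S.p.A.
Chain via Fairlane Pharma AG (R1): 100% × 10% = 10% of Highfield Textiles S.p.A.
Chain via Ironwood Services GmbH (R1): 95% × 40% = 38% of Highfield Textiles S.p.A.
Aggregating (R3): 10% + 10% + 38% = 58%.

58%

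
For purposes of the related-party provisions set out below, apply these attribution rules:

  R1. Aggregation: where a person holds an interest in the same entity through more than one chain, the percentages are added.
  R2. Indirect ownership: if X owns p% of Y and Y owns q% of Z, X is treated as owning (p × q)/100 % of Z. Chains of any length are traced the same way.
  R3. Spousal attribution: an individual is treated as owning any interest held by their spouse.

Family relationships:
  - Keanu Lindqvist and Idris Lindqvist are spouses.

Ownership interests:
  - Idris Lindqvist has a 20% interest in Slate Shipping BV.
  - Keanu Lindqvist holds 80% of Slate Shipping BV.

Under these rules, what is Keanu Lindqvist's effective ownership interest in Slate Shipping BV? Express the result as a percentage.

By spousal attribution (R3), Keanu Lindqvist is treated as also owning Idris Lindqvist's interest in Slate Shipping BV, giving 80% + 20% = 100%.
Direct interest in Slate Shipping BV: 100%.

100%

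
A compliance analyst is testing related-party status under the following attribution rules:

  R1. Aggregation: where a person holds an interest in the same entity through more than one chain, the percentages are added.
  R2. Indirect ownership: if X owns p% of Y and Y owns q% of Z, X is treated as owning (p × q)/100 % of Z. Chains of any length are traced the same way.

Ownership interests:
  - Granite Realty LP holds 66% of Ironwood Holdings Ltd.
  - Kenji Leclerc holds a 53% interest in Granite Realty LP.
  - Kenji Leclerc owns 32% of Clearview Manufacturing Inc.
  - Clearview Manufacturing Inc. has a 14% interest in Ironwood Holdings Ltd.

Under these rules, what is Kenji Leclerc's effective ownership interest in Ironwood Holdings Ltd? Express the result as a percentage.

39.46%

Chain via Granite Realty LP (R2): 53% × 66% = 34.98% of Ironwood Holdings Ltd.
Chain via Clearview Manufacturing Inc. (R2): 32% × 14% = 4.48% of Ironwood Holdings Ltd.
Aggregating (R1): 34.98% + 4.48% = 39.46%.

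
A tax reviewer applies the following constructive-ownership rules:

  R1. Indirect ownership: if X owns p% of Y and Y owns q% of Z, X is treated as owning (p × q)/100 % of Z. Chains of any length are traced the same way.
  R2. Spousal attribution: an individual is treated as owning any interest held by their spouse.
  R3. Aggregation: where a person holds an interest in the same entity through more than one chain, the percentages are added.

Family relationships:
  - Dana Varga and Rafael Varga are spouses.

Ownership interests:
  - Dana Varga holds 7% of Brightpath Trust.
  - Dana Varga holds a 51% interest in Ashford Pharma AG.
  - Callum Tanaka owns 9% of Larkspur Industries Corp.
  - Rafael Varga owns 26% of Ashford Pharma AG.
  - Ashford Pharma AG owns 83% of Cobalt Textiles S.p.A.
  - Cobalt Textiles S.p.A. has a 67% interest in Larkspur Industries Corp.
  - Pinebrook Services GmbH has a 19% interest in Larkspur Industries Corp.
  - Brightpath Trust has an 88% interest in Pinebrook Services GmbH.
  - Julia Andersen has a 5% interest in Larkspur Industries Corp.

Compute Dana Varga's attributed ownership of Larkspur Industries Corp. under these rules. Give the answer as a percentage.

By spousal attribution (R2), Dana Varga is treated as also owning Rafael Varga's interest in Ashford Pharma AG, giving 51% + 26% = 77%.
Chain via Brightpath Trust → Pinebrook Services GmbH (R1): 7% × 88% × 19% = 1.1704% of Larkspur Industries Corp.
Chain via Ashford Pharma AG → Cobalt Textiles S.p.A. (R1): 77% × 83% × 67% = 42.8197% of Larkspur Industries Corp.
Aggregating (R3): 1.1704% + 42.8197% = 43.9901%.

43.9901%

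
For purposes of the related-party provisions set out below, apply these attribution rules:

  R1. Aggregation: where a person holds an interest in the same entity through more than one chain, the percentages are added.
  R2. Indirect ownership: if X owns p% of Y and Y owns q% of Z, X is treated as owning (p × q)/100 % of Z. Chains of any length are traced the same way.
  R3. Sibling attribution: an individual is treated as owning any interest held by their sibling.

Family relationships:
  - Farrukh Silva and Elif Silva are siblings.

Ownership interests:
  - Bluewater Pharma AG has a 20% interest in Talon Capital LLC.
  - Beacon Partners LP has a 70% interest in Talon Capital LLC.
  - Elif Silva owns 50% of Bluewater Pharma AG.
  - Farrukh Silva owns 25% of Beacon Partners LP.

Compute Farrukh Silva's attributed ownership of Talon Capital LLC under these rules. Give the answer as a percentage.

By sibling attribution (R3), Farrukh Silva is treated as owning Elif Silva's 50% interest in Bluewater Pharma AG.
Chain via Beacon Partners LP (R2): 25% × 70% = 17.5% of Talon Capital LLC.
Chain via Bluewater Pharma AG (R2): 50% × 20% = 10% of Talon Capital LLC.
Aggregating (R1): 17.5% + 10% = 27.5%.

27.5%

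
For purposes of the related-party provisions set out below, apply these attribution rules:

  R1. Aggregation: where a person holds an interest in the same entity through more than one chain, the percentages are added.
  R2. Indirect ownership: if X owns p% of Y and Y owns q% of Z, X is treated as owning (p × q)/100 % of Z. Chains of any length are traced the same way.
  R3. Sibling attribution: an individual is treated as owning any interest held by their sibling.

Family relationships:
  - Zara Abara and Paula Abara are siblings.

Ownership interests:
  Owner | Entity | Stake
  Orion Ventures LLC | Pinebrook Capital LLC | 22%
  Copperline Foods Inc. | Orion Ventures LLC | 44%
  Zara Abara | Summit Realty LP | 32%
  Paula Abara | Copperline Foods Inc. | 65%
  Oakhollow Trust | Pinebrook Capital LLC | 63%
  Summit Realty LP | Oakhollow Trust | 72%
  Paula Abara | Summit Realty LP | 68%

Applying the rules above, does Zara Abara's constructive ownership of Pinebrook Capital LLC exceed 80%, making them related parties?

No

By sibling attribution (R3), Zara Abara is treated as also owning Paula Abara's interest in Summit Realty LP, giving 32% + 68% = 100%.
By sibling attribution (R3), Zara Abara is treated as owning Paula Abara's 65% interest in Copperline Foods Inc.
Chain via Summit Realty LP → Oakhollow Trust (R2): 100% × 72% × 63% = 45.36% of Pinebrook Capital LLC.
Chain via Copperline Foods Inc. → Orion Ventures LLC (R2): 65% × 44% × 22% = 6.292% of Pinebrook Capital LLC.
Aggregating (R1): 45.36% + 6.292% = 51.652%.
51.652% does not exceed the 80% threshold, so Zara is not a related party to Pinebrook Capital LLC.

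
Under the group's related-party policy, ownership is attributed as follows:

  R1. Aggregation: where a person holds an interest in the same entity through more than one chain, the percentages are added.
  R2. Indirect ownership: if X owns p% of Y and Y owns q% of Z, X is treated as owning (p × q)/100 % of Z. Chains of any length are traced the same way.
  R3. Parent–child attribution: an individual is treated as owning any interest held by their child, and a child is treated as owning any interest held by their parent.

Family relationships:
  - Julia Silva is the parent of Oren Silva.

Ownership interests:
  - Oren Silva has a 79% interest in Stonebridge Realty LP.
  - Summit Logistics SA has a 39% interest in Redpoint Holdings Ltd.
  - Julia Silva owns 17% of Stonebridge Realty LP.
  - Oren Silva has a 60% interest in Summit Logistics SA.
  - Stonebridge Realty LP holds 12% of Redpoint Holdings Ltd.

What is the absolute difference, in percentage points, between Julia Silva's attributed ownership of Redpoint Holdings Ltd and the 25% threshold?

By parent–child attribution (R3), Julia Silva is treated as also owning Oren Silva's interest in Stonebridge Realty LP, giving 17% + 79% = 96%.
By parent–child attribution (R3), Julia Silva is treated as owning Oren Silva's 60% interest in Summit Logistics SA.
Chain via Stonebridge Realty LP (R2): 96% × 12% = 11.52% of Redpoint Holdings Ltd.
Chain via Summit Logistics SA (R2): 60% × 39% = 23.4% of Redpoint Holdings Ltd.
Aggregating (R1): 11.52% + 23.4% = 34.92%.
34.92% exceeds the 25% threshold by 9.92 percentage points.

9.92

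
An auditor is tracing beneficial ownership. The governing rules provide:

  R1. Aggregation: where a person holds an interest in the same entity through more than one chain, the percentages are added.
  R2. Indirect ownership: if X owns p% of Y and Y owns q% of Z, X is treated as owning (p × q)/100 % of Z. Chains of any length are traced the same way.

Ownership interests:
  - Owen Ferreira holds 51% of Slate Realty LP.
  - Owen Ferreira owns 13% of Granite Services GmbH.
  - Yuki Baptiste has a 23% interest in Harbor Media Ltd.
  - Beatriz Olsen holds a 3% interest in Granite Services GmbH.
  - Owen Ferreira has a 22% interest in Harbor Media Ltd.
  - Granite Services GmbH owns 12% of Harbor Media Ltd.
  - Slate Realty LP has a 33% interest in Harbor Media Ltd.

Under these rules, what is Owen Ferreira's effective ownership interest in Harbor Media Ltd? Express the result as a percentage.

40.39%

Chain via Slate Realty LP (R2): 51% × 33% = 16.83% of Harbor Media Ltd.
Chain via Granite Services GmbH (R2): 13% × 12% = 1.56% of Harbor Media Ltd.
Direct interest in Harbor Media Ltd: 22%.
Aggregating (R1): 16.83% + 1.56% + 22% = 40.39%.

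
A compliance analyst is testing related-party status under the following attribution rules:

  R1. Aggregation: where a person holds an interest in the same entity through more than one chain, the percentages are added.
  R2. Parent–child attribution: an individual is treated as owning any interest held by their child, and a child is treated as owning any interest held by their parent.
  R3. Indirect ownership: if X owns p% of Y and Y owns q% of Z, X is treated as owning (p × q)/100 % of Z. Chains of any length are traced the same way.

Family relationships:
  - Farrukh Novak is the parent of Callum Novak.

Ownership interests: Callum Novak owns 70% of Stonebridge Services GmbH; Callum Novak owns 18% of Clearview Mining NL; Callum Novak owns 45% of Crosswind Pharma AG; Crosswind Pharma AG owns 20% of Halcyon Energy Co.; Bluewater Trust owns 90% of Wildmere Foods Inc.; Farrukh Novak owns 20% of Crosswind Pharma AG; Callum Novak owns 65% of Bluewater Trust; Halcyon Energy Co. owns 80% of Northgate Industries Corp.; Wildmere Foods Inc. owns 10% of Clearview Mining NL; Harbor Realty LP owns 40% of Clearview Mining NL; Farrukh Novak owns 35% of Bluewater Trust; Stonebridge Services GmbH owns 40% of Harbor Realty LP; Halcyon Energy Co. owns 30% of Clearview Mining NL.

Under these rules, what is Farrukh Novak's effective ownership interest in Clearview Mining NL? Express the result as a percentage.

By parent–child attribution (R2), Farrukh Novak is treated as also owning Callum Novak's interest in Bluewater Trust, giving 35% + 65% = 100%.
By parent–child attribution (R2), Farrukh Novak is treated as also owning Callum Novak's interest in Crosswind Pharma AG, giving 20% + 45% = 65%.
By parent–child attribution (R2), Farrukh Novak is treated as owning Callum Novak's 70% interest in Stonebridge Services GmbH.
By parent–child attribution (R2), Farrukh Novak is treated as owning Callum Novak's 18% interest in Clearview Mining NL.
Chain via Bluewater Trust → Wildmere Foods Inc. (R3): 100% × 90% × 10% = 9% of Clearview Mining NL.
Chain via Crosswind Pharma AG → Halcyon Energy Co. (R3): 65% × 20% × 30% = 3.9% of Clearview Mining NL.
Chain via Stonebridge Services GmbH → Harbor Realty LP (R3): 70% × 40% × 40% = 11.2% of Clearview Mining NL.
Direct interest in Clearview Mining NL: 18%.
Aggregating (R1): 9% + 3.9% + 11.2% + 18% = 42.1%.

42.1%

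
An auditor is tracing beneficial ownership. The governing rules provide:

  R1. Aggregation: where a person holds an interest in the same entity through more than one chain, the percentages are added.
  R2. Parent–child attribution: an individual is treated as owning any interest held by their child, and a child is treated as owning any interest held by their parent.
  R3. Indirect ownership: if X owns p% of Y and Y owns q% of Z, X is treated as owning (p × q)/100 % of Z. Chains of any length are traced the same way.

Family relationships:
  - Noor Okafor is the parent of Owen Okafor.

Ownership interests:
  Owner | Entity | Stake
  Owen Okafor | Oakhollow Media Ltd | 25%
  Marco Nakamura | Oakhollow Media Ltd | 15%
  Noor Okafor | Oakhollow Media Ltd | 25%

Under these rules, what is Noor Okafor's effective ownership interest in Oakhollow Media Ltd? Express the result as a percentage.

By parent–child attribution (R2), Noor Okafor is treated as also owning Owen Okafor's interest in Oakhollow Media Ltd, giving 25% + 25% = 50%.
Direct interest in Oakhollow Media Ltd: 50%.

50%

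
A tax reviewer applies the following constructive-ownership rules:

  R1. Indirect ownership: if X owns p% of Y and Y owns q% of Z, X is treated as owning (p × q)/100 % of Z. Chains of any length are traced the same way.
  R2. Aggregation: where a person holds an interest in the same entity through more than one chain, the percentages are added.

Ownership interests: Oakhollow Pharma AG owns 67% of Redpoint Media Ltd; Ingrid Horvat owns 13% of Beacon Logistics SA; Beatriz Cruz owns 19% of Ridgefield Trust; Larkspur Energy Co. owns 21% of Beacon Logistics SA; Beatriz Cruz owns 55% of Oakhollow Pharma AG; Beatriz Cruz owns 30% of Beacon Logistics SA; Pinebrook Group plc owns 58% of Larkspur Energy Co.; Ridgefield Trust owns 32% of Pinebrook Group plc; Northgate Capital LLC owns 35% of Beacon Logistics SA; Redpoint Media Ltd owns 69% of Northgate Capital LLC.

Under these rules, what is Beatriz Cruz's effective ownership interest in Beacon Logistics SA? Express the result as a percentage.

Chain via Oakhollow Pharma AG → Redpoint Media Ltd → Northgate Capital LLC (R1): 55% × 67% × 69% × 35% = 8.899275% of Beacon Logistics SA.
Chain via Ridgefield Trust → Pinebrook Group plc → Larkspur Energy Co. (R1): 19% × 32% × 58% × 21% = 0.740544% of Beacon Logistics SA.
Direct interest in Beacon Logistics SA: 30%.
Aggregating (R2): 8.899275% + 0.740544% + 30% = 39.639819%.

39.639819%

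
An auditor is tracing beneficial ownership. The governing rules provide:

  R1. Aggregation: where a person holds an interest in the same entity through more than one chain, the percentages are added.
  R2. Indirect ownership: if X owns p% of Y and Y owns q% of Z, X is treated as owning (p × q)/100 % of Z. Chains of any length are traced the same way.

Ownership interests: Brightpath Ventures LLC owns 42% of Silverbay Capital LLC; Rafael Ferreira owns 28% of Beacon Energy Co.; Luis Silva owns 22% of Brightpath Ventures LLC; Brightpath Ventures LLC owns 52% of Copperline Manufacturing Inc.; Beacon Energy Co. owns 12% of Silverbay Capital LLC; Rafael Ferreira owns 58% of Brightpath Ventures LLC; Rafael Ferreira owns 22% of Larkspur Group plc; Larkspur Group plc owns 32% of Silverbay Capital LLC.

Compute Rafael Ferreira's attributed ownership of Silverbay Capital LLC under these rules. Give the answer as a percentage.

34.76%

Chain via Beacon Energy Co. (R2): 28% × 12% = 3.36% of Silverbay Capital LLC.
Chain via Brightpath Ventures LLC (R2): 58% × 42% = 24.36% of Silverbay Capital LLC.
Chain via Larkspur Group plc (R2): 22% × 32% = 7.04% of Silverbay Capital LLC.
Aggregating (R1): 3.36% + 24.36% + 7.04% = 34.76%.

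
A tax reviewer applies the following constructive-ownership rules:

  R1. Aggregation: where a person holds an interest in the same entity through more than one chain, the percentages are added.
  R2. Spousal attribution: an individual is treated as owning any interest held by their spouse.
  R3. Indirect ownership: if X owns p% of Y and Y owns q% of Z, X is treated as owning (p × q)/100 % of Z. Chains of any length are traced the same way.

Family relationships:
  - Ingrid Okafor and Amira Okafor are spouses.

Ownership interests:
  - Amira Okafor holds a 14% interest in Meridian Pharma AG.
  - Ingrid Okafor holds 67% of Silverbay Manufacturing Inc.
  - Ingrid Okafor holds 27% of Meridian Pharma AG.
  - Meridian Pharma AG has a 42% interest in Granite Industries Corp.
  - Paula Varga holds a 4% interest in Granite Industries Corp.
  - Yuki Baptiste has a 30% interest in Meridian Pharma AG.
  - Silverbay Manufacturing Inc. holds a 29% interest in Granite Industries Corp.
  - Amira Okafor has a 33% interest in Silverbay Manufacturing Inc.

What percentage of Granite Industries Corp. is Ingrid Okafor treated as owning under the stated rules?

46.22%

By spousal attribution (R2), Ingrid Okafor is treated as also owning Amira Okafor's interest in Meridian Pharma AG, giving 27% + 14% = 41%.
By spousal attribution (R2), Ingrid Okafor is treated as also owning Amira Okafor's interest in Silverbay Manufacturing Inc, giving 67% + 33% = 100%.
Chain via Meridian Pharma AG (R3): 41% × 42% = 17.22% of Granite Industries Corp.
Chain via Silverbay Manufacturing Inc. (R3): 100% × 29% = 29% of Granite Industries Corp.
Aggregating (R1): 17.22% + 29% = 46.22%.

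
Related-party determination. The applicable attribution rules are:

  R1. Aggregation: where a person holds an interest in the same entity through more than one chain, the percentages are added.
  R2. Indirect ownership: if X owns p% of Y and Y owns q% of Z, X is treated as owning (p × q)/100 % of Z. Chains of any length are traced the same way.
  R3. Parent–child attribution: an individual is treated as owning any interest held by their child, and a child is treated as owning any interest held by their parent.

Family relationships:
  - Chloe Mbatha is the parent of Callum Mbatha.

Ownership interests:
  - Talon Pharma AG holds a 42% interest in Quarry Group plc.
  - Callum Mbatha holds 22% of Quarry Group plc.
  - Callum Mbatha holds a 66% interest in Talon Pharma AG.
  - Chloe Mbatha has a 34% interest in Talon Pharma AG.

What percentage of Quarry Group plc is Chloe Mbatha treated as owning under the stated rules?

64%

By parent–child attribution (R3), Chloe Mbatha is treated as also owning Callum Mbatha's interest in Talon Pharma AG, giving 34% + 66% = 100%.
By parent–child attribution (R3), Chloe Mbatha is treated as owning Callum Mbatha's 22% interest in Quarry Group plc.
Chain via Talon Pharma AG (R2): 100% × 42% = 42% of Quarry Group plc.
Direct interest in Quarry Group plc: 22%.
Aggregating (R1): 42% + 22% = 64%.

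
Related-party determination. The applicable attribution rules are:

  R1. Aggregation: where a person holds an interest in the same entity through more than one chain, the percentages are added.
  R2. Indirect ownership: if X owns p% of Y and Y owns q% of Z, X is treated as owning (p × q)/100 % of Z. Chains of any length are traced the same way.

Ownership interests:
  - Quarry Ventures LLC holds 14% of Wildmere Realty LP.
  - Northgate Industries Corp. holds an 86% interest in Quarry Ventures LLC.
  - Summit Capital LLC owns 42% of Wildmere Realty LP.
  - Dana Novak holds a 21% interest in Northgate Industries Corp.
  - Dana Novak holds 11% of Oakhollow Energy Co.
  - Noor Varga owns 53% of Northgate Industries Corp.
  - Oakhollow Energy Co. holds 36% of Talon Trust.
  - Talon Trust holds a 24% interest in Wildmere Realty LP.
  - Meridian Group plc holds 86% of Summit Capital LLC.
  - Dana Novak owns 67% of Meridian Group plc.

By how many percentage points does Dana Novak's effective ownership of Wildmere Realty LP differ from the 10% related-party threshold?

17.6792

Chain via Oakhollow Energy Co. → Talon Trust (R2): 11% × 36% × 24% = 0.9504% of Wildmere Realty LP.
Chain via Northgate Industries Corp. → Quarry Ventures LLC (R2): 21% × 86% × 14% = 2.5284% of Wildmere Realty LP.
Chain via Meridian Group plc → Summit Capital LLC (R2): 67% × 86% × 42% = 24.2004% of Wildmere Realty LP.
Aggregating (R1): 0.9504% + 2.5284% + 24.2004% = 27.6792%.
27.6792% exceeds the 10% threshold by 17.6792 percentage points.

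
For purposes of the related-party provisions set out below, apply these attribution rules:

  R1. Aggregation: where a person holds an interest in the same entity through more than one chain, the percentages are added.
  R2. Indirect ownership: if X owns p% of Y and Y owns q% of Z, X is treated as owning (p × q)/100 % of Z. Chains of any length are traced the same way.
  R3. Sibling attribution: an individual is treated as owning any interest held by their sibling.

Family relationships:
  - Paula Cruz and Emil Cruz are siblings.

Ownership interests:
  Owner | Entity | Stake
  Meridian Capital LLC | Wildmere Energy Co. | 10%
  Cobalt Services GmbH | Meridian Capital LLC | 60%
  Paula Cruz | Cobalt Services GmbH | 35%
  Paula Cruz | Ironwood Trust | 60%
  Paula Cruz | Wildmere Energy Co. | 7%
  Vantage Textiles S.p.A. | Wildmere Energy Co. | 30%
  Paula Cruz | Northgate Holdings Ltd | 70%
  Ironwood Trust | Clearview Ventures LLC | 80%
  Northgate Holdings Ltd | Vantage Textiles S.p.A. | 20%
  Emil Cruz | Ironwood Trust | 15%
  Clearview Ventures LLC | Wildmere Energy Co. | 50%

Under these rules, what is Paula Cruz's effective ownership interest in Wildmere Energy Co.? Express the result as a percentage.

43.3%

By sibling attribution (R3), Paula Cruz is treated as also owning Emil Cruz's interest in Ironwood Trust, giving 60% + 15% = 75%.
Chain via Cobalt Services GmbH → Meridian Capital LLC (R2): 35% × 60% × 10% = 2.1% of Wildmere Energy Co.
Chain via Ironwood Trust → Clearview Ventures LLC (R2): 75% × 80% × 50% = 30% of Wildmere Energy Co.
Chain via Northgate Holdings Ltd → Vantage Textiles S.p.A. (R2): 70% × 20% × 30% = 4.2% of Wildmere Energy Co.
Direct interest in Wildmere Energy Co: 7%.
Aggregating (R1): 2.1% + 30% + 4.2% + 7% = 43.3%.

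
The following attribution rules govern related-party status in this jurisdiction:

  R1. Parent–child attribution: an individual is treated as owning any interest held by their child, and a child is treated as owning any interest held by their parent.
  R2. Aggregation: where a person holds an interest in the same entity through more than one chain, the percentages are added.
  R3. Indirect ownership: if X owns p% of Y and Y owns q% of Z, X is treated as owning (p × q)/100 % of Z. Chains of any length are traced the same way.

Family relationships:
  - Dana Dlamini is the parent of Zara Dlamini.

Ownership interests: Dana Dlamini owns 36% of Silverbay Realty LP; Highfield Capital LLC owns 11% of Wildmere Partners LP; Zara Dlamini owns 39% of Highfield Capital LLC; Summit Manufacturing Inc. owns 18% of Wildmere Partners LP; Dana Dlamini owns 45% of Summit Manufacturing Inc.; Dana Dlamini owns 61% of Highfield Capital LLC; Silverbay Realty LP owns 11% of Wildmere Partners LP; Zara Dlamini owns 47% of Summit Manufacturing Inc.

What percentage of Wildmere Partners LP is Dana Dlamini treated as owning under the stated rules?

31.52%

By parent–child attribution (R1), Dana Dlamini is treated as also owning Zara Dlamini's interest in Summit Manufacturing Inc, giving 45% + 47% = 92%.
By parent–child attribution (R1), Dana Dlamini is treated as also owning Zara Dlamini's interest in Highfield Capital LLC, giving 61% + 39% = 100%.
Chain via Silverbay Realty LP (R3): 36% × 11% = 3.96% of Wildmere Partners LP.
Chain via Summit Manufacturing Inc. (R3): 92% × 18% = 16.56% of Wildmere Partners LP.
Chain via Highfield Capital LLC (R3): 100% × 11% = 11% of Wildmere Partners LP.
Aggregating (R2): 3.96% + 16.56% + 11% = 31.52%.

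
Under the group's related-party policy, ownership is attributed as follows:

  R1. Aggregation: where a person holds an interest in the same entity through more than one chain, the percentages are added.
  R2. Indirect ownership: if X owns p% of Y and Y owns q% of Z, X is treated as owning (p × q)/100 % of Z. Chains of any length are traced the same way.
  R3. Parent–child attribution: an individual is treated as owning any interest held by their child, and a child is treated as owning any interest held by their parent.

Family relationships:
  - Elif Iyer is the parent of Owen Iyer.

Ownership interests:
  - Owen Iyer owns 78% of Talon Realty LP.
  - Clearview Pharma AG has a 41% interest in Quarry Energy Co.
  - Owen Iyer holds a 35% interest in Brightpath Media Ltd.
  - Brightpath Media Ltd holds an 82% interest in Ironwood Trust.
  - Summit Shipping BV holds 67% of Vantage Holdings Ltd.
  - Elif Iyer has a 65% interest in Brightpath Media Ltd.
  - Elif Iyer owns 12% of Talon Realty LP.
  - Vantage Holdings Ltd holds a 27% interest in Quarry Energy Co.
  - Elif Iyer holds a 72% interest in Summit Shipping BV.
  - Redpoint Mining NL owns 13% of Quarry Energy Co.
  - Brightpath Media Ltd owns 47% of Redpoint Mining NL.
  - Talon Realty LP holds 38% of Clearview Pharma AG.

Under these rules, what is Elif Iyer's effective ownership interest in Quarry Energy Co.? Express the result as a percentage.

33.1568%

By parent–child attribution (R3), Elif Iyer is treated as also owning Owen Iyer's interest in Brightpath Media Ltd, giving 65% + 35% = 100%.
By parent–child attribution (R3), Elif Iyer is treated as also owning Owen Iyer's interest in Talon Realty LP, giving 12% + 78% = 90%.
Chain via Brightpath Media Ltd → Redpoint Mining NL (R2): 100% × 47% × 13% = 6.11% of Quarry Energy Co.
Chain via Talon Realty LP → Clearview Pharma AG (R2): 90% × 38% × 41% = 14.022% of Quarry Energy Co.
Chain via Summit Shipping BV → Vantage Holdings Ltd (R2): 72% × 67% × 27% = 13.0248% of Quarry Energy Co.
Aggregating (R1): 6.11% + 14.022% + 13.0248% = 33.1568%.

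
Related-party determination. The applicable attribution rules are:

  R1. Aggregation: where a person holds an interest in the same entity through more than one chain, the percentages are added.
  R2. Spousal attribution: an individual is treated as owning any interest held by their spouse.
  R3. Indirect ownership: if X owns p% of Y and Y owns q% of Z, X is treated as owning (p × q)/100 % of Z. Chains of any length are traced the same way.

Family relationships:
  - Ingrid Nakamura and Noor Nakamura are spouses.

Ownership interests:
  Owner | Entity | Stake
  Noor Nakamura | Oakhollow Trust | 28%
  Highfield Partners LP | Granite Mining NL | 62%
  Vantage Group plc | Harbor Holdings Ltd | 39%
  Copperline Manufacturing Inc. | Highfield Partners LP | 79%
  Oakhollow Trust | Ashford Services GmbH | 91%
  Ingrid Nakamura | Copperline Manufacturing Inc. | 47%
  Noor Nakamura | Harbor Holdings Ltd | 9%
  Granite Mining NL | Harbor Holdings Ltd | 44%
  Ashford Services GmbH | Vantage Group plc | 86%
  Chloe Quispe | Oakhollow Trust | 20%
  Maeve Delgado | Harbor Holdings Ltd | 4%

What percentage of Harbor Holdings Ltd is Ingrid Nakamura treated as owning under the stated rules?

By spousal attribution (R2), Ingrid Nakamura is treated as owning Noor Nakamura's 28% interest in Oakhollow Trust.
By spousal attribution (R2), Ingrid Nakamura is treated as owning Noor Nakamura's 9% interest in Harbor Holdings Ltd.
Chain via Copperline Manufacturing Inc. → Highfield Partners LP → Granite Mining NL (R3): 47% × 79% × 62% × 44% = 10.129064% of Harbor Holdings Ltd.
Chain via Oakhollow Trust → Ashford Services GmbH → Vantage Group plc (R3): 28% × 91% × 86% × 39% = 8.545992% of Harbor Holdings Ltd.
Direct interest in Harbor Holdings Ltd: 9%.
Aggregating (R1): 10.129064% + 8.545992% + 9% = 27.675056%.

27.675056%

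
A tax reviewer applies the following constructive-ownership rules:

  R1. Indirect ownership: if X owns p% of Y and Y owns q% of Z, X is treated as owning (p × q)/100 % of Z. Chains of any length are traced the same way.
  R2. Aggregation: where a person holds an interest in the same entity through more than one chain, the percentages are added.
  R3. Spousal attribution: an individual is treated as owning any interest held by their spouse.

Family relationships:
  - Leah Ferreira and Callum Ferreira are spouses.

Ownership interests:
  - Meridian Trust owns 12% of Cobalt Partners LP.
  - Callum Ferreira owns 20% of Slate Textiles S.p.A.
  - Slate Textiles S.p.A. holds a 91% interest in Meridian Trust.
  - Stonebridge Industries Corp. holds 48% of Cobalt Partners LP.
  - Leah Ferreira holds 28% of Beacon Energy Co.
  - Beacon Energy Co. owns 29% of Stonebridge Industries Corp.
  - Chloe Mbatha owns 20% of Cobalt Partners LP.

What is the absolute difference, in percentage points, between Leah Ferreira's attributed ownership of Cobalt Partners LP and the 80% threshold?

73.9184

By spousal attribution (R3), Leah Ferreira is treated as owning Callum Ferreira's 20% interest in Slate Textiles S.p.A.
Chain via Beacon Energy Co. → Stonebridge Industries Corp. (R1): 28% × 29% × 48% = 3.8976% of Cobalt Partners LP.
Chain via Slate Textiles S.p.A. → Meridian Trust (R1): 20% × 91% × 12% = 2.184% of Cobalt Partners LP.
Aggregating (R2): 3.8976% + 2.184% = 6.0816%.
6.0816% falls short of the 80% threshold by 73.9184 percentage points.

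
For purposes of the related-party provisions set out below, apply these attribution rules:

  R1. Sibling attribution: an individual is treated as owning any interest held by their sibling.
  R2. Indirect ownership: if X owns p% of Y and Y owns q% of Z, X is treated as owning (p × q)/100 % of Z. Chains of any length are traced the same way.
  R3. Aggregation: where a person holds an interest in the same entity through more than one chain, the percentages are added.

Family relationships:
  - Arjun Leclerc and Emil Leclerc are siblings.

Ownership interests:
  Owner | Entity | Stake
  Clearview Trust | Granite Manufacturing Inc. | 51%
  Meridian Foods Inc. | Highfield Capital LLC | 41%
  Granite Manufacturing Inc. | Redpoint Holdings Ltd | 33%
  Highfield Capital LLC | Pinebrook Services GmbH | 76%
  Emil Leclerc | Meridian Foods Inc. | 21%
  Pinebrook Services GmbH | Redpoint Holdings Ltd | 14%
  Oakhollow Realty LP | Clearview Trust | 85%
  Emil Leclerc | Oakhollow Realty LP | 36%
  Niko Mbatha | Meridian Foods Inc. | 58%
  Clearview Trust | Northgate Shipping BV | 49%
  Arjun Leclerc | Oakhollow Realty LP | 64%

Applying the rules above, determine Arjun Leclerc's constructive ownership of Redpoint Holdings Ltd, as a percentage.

By sibling attribution (R1), Arjun Leclerc is treated as also owning Emil Leclerc's interest in Oakhollow Realty LP, giving 64% + 36% = 100%.
By sibling attribution (R1), Arjun Leclerc is treated as owning Emil Leclerc's 21% interest in Meridian Foods Inc.
Chain via Oakhollow Realty LP → Clearview Trust → Granite Manufacturing Inc. (R2): 100% × 85% × 51% × 33% = 14.3055% of Redpoint Holdings Ltd.
Chain via Meridian Foods Inc. → Highfield Capital LLC → Pinebrook Services GmbH (R2): 21% × 41% × 76% × 14% = 0.916104% of Redpoint Holdings Ltd.
Aggregating (R3): 14.3055% + 0.916104% = 15.221604%.

15.221604%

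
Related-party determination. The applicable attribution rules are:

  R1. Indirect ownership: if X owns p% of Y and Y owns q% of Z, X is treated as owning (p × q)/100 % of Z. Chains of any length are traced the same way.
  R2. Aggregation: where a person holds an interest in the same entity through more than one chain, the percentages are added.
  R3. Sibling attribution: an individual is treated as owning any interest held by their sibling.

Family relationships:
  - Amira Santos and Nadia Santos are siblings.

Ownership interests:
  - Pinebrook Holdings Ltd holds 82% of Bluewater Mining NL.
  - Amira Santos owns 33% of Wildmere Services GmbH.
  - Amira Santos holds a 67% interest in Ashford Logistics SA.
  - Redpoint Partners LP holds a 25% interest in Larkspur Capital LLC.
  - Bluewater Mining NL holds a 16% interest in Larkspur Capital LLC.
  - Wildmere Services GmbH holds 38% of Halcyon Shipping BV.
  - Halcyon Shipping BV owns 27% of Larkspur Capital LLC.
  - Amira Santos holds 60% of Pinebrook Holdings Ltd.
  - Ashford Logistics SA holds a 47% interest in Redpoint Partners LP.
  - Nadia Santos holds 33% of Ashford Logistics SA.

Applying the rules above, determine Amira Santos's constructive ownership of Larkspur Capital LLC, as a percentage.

By sibling attribution (R3), Amira Santos is treated as also owning Nadia Santos's interest in Ashford Logistics SA, giving 67% + 33% = 100%.
Chain via Ashford Logistics SA → Redpoint Partners LP (R1): 100% × 47% × 25% = 11.75% of Larkspur Capital LLC.
Chain via Wildmere Services GmbH → Halcyon Shipping BV (R1): 33% × 38% × 27% = 3.3858% of Larkspur Capital LLC.
Chain via Pinebrook Holdings Ltd → Bluewater Mining NL (R1): 60% × 82% × 16% = 7.872% of Larkspur Capital LLC.
Aggregating (R2): 11.75% + 3.3858% + 7.872% = 23.0078%.

23.0078%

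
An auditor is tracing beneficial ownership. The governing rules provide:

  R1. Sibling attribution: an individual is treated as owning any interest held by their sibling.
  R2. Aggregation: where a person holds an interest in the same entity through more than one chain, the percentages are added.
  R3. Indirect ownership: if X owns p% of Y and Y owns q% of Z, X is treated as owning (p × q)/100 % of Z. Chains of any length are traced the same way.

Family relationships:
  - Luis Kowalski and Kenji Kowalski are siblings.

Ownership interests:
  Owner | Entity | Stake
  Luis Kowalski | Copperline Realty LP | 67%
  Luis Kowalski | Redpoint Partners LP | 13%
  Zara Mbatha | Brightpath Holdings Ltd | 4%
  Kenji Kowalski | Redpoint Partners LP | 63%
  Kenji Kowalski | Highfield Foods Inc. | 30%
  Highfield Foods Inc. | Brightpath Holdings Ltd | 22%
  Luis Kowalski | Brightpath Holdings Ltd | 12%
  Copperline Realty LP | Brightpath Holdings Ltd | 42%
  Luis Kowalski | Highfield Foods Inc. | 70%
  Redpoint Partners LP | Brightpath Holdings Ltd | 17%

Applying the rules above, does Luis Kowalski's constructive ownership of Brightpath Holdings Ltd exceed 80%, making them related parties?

No

By sibling attribution (R1), Luis Kowalski is treated as also owning Kenji Kowalski's interest in Highfield Foods Inc, giving 70% + 30% = 100%.
By sibling attribution (R1), Luis Kowalski is treated as also owning Kenji Kowalski's interest in Redpoint Partners LP, giving 13% + 63% = 76%.
Chain via Highfield Foods Inc. (R3): 100% × 22% = 22% of Brightpath Holdings Ltd.
Chain via Redpoint Partners LP (R3): 76% × 17% = 12.92% of Brightpath Holdings Ltd.
Chain via Copperline Realty LP (R3): 67% × 42% = 28.14% of Brightpath Holdings Ltd.
Direct interest in Brightpath Holdings Ltd: 12%.
Aggregating (R2): 22% + 12.92% + 28.14% + 12% = 75.06%.
75.06% does not exceed the 80% threshold, so Luis is not a related party to Brightpath Holdings Ltd.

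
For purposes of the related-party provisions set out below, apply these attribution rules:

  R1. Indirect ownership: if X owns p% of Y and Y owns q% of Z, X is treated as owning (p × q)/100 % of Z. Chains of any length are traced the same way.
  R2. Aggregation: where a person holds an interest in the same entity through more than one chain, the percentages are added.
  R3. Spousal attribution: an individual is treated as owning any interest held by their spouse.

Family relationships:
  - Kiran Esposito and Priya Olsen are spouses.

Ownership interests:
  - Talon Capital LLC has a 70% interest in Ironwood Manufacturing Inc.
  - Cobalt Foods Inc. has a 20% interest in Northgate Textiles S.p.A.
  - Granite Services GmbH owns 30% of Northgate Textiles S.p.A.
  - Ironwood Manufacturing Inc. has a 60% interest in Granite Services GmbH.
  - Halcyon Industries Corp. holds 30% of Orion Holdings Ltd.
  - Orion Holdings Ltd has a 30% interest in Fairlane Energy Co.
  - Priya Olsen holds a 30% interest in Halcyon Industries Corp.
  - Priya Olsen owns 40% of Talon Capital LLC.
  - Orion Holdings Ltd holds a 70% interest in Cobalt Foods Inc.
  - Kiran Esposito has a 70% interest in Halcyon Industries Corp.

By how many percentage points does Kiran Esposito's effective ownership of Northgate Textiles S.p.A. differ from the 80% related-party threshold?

70.76

By spousal attribution (R3), Kiran Esposito is treated as also owning Priya Olsen's interest in Halcyon Industries Corp, giving 70% + 30% = 100%.
By spousal attribution (R3), Kiran Esposito is treated as owning Priya Olsen's 40% interest in Talon Capital LLC.
Chain via Halcyon Industries Corp. → Orion Holdings Ltd → Cobalt Foods Inc. (R1): 100% × 30% × 70% × 20% = 4.2% of Northgate Textiles S.p.A.
Chain via Talon Capital LLC → Ironwood Manufacturing Inc. → Granite Services GmbH (R1): 40% × 70% × 60% × 30% = 5.04% of Northgate Textiles S.p.A.
Aggregating (R2): 4.2% + 5.04% = 9.24%.
9.24% falls short of the 80% threshold by 70.76 percentage points.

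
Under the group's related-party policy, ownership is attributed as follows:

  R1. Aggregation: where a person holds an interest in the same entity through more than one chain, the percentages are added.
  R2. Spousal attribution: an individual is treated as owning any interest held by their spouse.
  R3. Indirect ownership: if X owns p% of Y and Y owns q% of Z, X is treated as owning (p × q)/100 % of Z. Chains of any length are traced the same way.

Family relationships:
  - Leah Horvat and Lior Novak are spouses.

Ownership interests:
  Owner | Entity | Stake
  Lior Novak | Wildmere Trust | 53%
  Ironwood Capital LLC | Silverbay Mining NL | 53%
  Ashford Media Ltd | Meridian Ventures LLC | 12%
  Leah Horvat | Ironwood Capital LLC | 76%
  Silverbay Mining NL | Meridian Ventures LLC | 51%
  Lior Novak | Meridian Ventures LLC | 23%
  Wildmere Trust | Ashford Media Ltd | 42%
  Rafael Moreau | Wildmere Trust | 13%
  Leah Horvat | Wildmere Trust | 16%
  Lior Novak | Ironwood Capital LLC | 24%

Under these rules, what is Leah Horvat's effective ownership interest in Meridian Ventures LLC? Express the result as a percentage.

53.5076%

By spousal attribution (R2), Leah Horvat is treated as also owning Lior Novak's interest in Ironwood Capital LLC, giving 76% + 24% = 100%.
By spousal attribution (R2), Leah Horvat is treated as also owning Lior Novak's interest in Wildmere Trust, giving 16% + 53% = 69%.
By spousal attribution (R2), Leah Horvat is treated as owning Lior Novak's 23% interest in Meridian Ventures LLC.
Chain via Ironwood Capital LLC → Silverbay Mining NL (R3): 100% × 53% × 51% = 27.03% of Meridian Ventures LLC.
Chain via Wildmere Trust → Ashford Media Ltd (R3): 69% × 42% × 12% = 3.4776% of Meridian Ventures LLC.
Direct interest in Meridian Ventures LLC: 23%.
Aggregating (R1): 27.03% + 3.4776% + 23% = 53.5076%.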